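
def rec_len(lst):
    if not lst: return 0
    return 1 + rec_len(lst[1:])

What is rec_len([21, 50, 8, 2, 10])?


rec_len([21, 50, 8, 2, 10]) = 1 + rec_len([50, 8, 2, 10])
rec_len([50, 8, 2, 10]) = 1 + rec_len([8, 2, 10])
rec_len([8, 2, 10]) = 1 + rec_len([2, 10])
rec_len([2, 10]) = 1 + rec_len([10])
rec_len([10]) = 1 + rec_len([])
rec_len([]) = 0  (base case)
Unwinding: 1 + 1 + 1 + 1 + 1 + 0 = 5

5


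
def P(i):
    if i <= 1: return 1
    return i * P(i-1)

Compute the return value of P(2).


P(2)
= 2 * P(1)
= 2 * 1
= 2

2


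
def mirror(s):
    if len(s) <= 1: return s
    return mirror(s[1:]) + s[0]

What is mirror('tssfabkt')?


mirror('tssfabkt') = mirror('ssfabkt') + 't'
mirror('ssfabkt') = mirror('sfabkt') + 's'
mirror('sfabkt') = mirror('fabkt') + 's'
mirror('fabkt') = mirror('abkt') + 'f'
mirror('abkt') = mirror('bkt') + 'a'
mirror('bkt') = mirror('kt') + 'b'
mirror('kt') = mirror('t') + 'k'
mirror('t') = 't'  (base case)
Concatenating: 't' + 'k' + 'b' + 'a' + 'f' + 's' + 's' + 't' = 'tkbafsst'

tkbafsst


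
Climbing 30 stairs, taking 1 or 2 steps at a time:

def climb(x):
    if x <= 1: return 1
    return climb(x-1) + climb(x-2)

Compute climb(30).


Building up from base cases:
climb(0) = 1
climb(1) = 1
climb(2) = climb(1) + climb(0) = 1 + 1 = 2
climb(3) = climb(2) + climb(1) = 2 + 1 = 3
climb(4) = climb(3) + climb(2) = 3 + 2 = 5
climb(5) = climb(4) + climb(3) = 5 + 3 = 8
climb(6) = climb(5) + climb(4) = 8 + 5 = 13
climb(7) = climb(6) + climb(5) = 13 + 8 = 21
climb(8) = climb(7) + climb(6) = 21 + 13 = 34
climb(9) = climb(8) + climb(7) = 34 + 21 = 55
climb(10) = climb(9) + climb(8) = 55 + 34 = 89
climb(11) = climb(10) + climb(9) = 89 + 55 = 144
climb(12) = climb(11) + climb(10) = 144 + 89 = 233
climb(13) = climb(12) + climb(11) = 233 + 144 = 377
climb(14) = climb(13) + climb(12) = 377 + 233 = 610
climb(15) = climb(14) + climb(13) = 610 + 377 = 987
climb(16) = climb(15) + climb(14) = 987 + 610 = 1597
climb(17) = climb(16) + climb(15) = 1597 + 987 = 2584
climb(18) = climb(17) + climb(16) = 2584 + 1597 = 4181
climb(19) = climb(18) + climb(17) = 4181 + 2584 = 6765
climb(20) = climb(19) + climb(18) = 6765 + 4181 = 10946
climb(21) = climb(20) + climb(19) = 10946 + 6765 = 17711
climb(22) = climb(21) + climb(20) = 17711 + 10946 = 28657
climb(23) = climb(22) + climb(21) = 28657 + 17711 = 46368
climb(24) = climb(23) + climb(22) = 46368 + 28657 = 75025
climb(25) = climb(24) + climb(23) = 75025 + 46368 = 121393
climb(26) = climb(25) + climb(24) = 121393 + 75025 = 196418
climb(27) = climb(26) + climb(25) = 196418 + 121393 = 317811
climb(28) = climb(27) + climb(26) = 317811 + 196418 = 514229
climb(29) = climb(28) + climb(27) = 514229 + 317811 = 832040
climb(30) = climb(29) + climb(28) = 832040 + 514229 = 1346269

1346269


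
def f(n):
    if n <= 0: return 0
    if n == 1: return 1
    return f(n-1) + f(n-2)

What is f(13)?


Computing f(13) bottom-up:
f(0) = 0
f(1) = 1
f(2) = f(1) + f(0) = 1 + 0 = 1
f(3) = f(2) + f(1) = 1 + 1 = 2
f(4) = f(3) + f(2) = 2 + 1 = 3
f(5) = f(4) + f(3) = 3 + 2 = 5
f(6) = f(5) + f(4) = 5 + 3 = 8
f(7) = f(6) + f(5) = 8 + 5 = 13
f(8) = f(7) + f(6) = 13 + 8 = 21
f(9) = f(8) + f(7) = 21 + 13 = 34
f(10) = f(9) + f(8) = 34 + 21 = 55
f(11) = f(10) + f(9) = 55 + 34 = 89
f(12) = f(11) + f(10) = 89 + 55 = 144
f(13) = f(12) + f(11) = 144 + 89 = 233

233


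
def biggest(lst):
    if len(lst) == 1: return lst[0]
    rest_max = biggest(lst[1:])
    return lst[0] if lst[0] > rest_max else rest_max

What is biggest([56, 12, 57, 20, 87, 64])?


biggest([56, 12, 57, 20, 87, 64]): compare 56 with biggest([12, 57, 20, 87, 64])
biggest([12, 57, 20, 87, 64]): compare 12 with biggest([57, 20, 87, 64])
biggest([57, 20, 87, 64]): compare 57 with biggest([20, 87, 64])
biggest([20, 87, 64]): compare 20 with biggest([87, 64])
biggest([87, 64]): compare 87 with biggest([64])
biggest([64]) = 64  (base case)
Compare 87 with 64 -> 87
Compare 20 with 87 -> 87
Compare 57 with 87 -> 87
Compare 12 with 87 -> 87
Compare 56 with 87 -> 87

87


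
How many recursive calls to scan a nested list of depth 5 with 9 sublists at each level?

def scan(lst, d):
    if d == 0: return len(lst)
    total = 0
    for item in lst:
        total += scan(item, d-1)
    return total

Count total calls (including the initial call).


At depth 0 (root): 1 call
At depth 1: each of 1 parents calls scan on 9 children = 9 calls
At depth 2: each of 9 parents calls scan on 9 children = 81 calls
At depth 3: each of 81 parents calls scan on 9 children = 729 calls
At depth 4: each of 729 parents calls scan on 9 children = 6561 calls
At depth 5: each of 6561 parents calls scan on 9 children = 59049 calls
Total: 1 + 9 + 81 + 729 + 6561 + 59049 = 66430

66430


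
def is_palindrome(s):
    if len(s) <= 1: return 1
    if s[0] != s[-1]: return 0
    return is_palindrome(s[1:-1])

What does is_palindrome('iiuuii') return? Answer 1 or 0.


is_palindrome('iiuuii'): s[0]='i' == s[-1]='i' -> check is_palindrome('iuui')
is_palindrome('iuui'): s[0]='i' == s[-1]='i' -> check is_palindrome('uu')
is_palindrome('uu'): s[0]='u' == s[-1]='u' -> check is_palindrome('')
is_palindrome(''): len <= 1 -> return 1  (base case)
Result: 1 (palindrome)

1


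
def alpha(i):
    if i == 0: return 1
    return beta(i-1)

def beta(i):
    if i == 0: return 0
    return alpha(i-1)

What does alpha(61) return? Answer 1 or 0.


alpha(61) = beta(60)
beta(60) = alpha(59)
alpha(59) = beta(58)
beta(58) = alpha(57)
alpha(57) = beta(56)
beta(56) = alpha(55)
alpha(55) = beta(54)
beta(54) = alpha(53)
alpha(53) = beta(52)
beta(52) = alpha(51)
alpha(51) = beta(50)
beta(50) = alpha(49)
alpha(49) = beta(48)
beta(48) = alpha(47)
alpha(47) = beta(46)
beta(46) = alpha(45)
alpha(45) = beta(44)
beta(44) = alpha(43)
alpha(43) = beta(42)
beta(42) = alpha(41)
alpha(41) = beta(40)
beta(40) = alpha(39)
alpha(39) = beta(38)
beta(38) = alpha(37)
alpha(37) = beta(36)
beta(36) = alpha(35)
alpha(35) = beta(34)
beta(34) = alpha(33)
alpha(33) = beta(32)
beta(32) = alpha(31)
alpha(31) = beta(30)
beta(30) = alpha(29)
alpha(29) = beta(28)
beta(28) = alpha(27)
alpha(27) = beta(26)
beta(26) = alpha(25)
alpha(25) = beta(24)
beta(24) = alpha(23)
alpha(23) = beta(22)
beta(22) = alpha(21)
alpha(21) = beta(20)
beta(20) = alpha(19)
alpha(19) = beta(18)
beta(18) = alpha(17)
alpha(17) = beta(16)
beta(16) = alpha(15)
alpha(15) = beta(14)
beta(14) = alpha(13)
alpha(13) = beta(12)
beta(12) = alpha(11)
alpha(11) = beta(10)
beta(10) = alpha(9)
alpha(9) = beta(8)
beta(8) = alpha(7)
alpha(7) = beta(6)
beta(6) = alpha(5)
alpha(5) = beta(4)
beta(4) = alpha(3)
alpha(3) = beta(2)
beta(2) = alpha(1)
alpha(1) = beta(0)
beta(0) = 0  (base case)
Result: 0

0


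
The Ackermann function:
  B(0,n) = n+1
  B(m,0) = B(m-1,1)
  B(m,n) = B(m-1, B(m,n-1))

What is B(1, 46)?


B(1, 46) = B(0, B(1, 45))
  B(1, 45) = B(0, B(1, 44))
    B(1, 44) = B(0, B(1, 43))
      B(1, 43) = B(0, B(1, 42))
        B(1, 42) = B(0, B(1, 41))
          B(1, 41) = B(0, B(1, 40))
          B(1, 40) = B(0, B(1, 39))
          B(1, 39) = B(0, B(1, 38))
          B(1, 38) = B(0, B(1, 37))
          B(1, 37) = B(0, B(1, 36))
          B(1, 36) = B(0, B(1, 35))
          B(1, 35) = B(0, B(1, 34))
          B(1, 34) = B(0, B(1, 33))
          B(1, 33) = B(0, B(1, 32))
          B(1, 32) = B(0, B(1, 31))
          B(1, 31) = B(0, B(1, 30))
          B(1, 30) = B(0, B(1, 29))
          B(1, 29) = B(0, B(1, 28))
          B(1, 28) = B(0, B(1, 27))
          B(1, 27) = B(0, B(1, 26))
          B(1, 26) = B(0, B(1, 25))
          B(1, 25) = B(0, B(1, 24))
          B(1, 24) = B(0, B(1, 23))
          B(1, 23) = B(0, B(1, 22))
          B(1, 22) = B(0, B(1, 21))
... (trace truncated)
Result: B(1, 46) = 48

48


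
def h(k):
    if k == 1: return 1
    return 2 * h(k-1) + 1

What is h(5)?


h(5) = 2 * h(4) + 1
h(4) = 2 * h(3) + 1
h(3) = 2 * h(2) + 1
h(2) = 2 * h(1) + 1
h(1) = 1  (base case)
h(2) = 2 * 1 + 1 = 3
h(3) = 2 * 3 + 1 = 7
h(4) = 2 * 7 + 1 = 15
h(5) = 2 * 15 + 1 = 31

31


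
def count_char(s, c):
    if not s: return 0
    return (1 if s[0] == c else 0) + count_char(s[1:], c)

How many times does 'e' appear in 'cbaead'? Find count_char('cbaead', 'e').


s[0]='c' != 'e' -> 0
s[0]='b' != 'e' -> 0
s[0]='a' != 'e' -> 0
s[0]='e' == 'e' -> 1
s[0]='a' != 'e' -> 0
s[0]='d' != 'e' -> 0
Sum: 0 + 0 + 0 + 1 + 0 + 0 = 1

1


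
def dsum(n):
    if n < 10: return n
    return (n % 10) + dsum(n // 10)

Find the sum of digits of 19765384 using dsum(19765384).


dsum(19765384) = 4 + dsum(1976538)
dsum(1976538) = 8 + dsum(197653)
dsum(197653) = 3 + dsum(19765)
dsum(19765) = 5 + dsum(1976)
dsum(1976) = 6 + dsum(197)
dsum(197) = 7 + dsum(19)
dsum(19) = 9 + dsum(1)
dsum(1) = 1  (base case)
Total: 4 + 8 + 3 + 5 + 6 + 7 + 9 + 1 = 43

43


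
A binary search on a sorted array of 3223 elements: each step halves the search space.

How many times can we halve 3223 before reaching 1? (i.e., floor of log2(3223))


3223 / 2 = 1611
1611 / 2 = 805
805 / 2 = 402
402 / 2 = 201
201 / 2 = 100
100 / 2 = 50
50 / 2 = 25
25 / 2 = 12
12 / 2 = 6
6 / 2 = 3
3 / 2 = 1
Reached 1 after 11 halvings

11


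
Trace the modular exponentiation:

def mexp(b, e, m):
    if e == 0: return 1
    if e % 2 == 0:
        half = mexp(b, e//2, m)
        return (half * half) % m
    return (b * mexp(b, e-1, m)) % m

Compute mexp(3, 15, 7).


mexp(3, 15, 7): e is odd, compute mexp(3, 14, 7)
  mexp(3, 14, 7): e is even, compute mexp(3, 7, 7)
    mexp(3, 7, 7): e is odd, compute mexp(3, 6, 7)
      mexp(3, 6, 7): e is even, compute mexp(3, 3, 7)
        mexp(3, 3, 7): e is odd, compute mexp(3, 2, 7)
          mexp(3, 2, 7): e is even, compute mexp(3, 1, 7)
          mexp(3, 1, 7): e is odd, compute mexp(3, 0, 7)
          mexp(3, 0, 7) = 1
          (3 * 1) % 7 = 3
          half=3, (3*3) % 7 = 2
        (3 * 2) % 7 = 6
      half=6, (6*6) % 7 = 1
    (3 * 1) % 7 = 3
  half=3, (3*3) % 7 = 2
(3 * 2) % 7 = 6

6


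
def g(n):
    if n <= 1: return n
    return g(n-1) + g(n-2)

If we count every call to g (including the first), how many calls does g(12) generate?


Let C(n) = total calls for g(n)
C(0) = 1, C(1) = 1
C(2) = 1 + C(1) + C(0) = 1 + 1 + 1 = 3
C(3) = 1 + C(2) + C(1) = 1 + 3 + 1 = 5
C(4) = 1 + C(3) + C(2) = 1 + 5 + 3 = 9
C(5) = 1 + C(4) + C(3) = 1 + 9 + 5 = 15
C(6) = 1 + C(5) + C(4) = 1 + 15 + 9 = 25
C(7) = 1 + C(6) + C(5) = 1 + 25 + 15 = 41
C(8) = 1 + C(7) + C(6) = 1 + 41 + 25 = 67
C(9) = 1 + C(8) + C(7) = 1 + 67 + 41 = 109
C(10) = 1 + C(9) + C(8) = 1 + 109 + 67 = 177
C(11) = 1 + C(10) + C(9) = 1 + 177 + 109 = 287
C(12) = 1 + C(11) + C(10) = 1 + 287 + 177 = 465

465


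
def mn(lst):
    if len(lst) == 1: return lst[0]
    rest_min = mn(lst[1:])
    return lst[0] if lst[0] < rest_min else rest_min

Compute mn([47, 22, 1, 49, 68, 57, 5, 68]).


mn([47, 22, 1, 49, 68, 57, 5, 68]): compare 47 with mn([22, 1, 49, 68, 57, 5, 68])
mn([22, 1, 49, 68, 57, 5, 68]): compare 22 with mn([1, 49, 68, 57, 5, 68])
mn([1, 49, 68, 57, 5, 68]): compare 1 with mn([49, 68, 57, 5, 68])
mn([49, 68, 57, 5, 68]): compare 49 with mn([68, 57, 5, 68])
mn([68, 57, 5, 68]): compare 68 with mn([57, 5, 68])
mn([57, 5, 68]): compare 57 with mn([5, 68])
mn([5, 68]): compare 5 with mn([68])
mn([68]) = 68  (base case)
Compare 5 with 68 -> 5
Compare 57 with 5 -> 5
Compare 68 with 5 -> 5
Compare 49 with 5 -> 5
Compare 1 with 5 -> 1
Compare 22 with 1 -> 1
Compare 47 with 1 -> 1

1


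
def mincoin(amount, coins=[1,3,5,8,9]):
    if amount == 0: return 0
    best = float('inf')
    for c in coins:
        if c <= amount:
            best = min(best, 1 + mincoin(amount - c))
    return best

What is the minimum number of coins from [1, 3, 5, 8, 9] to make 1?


Building up with DP:
mincoin(0) = 0
mincoin(1) = min(1+mincoin(0)=1+0=1) = 1

1


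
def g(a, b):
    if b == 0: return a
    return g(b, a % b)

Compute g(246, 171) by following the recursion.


g(246, 171) = g(171, 75)
g(171, 75) = g(75, 21)
g(75, 21) = g(21, 12)
g(21, 12) = g(12, 9)
g(12, 9) = g(9, 3)
g(9, 3) = g(3, 0)
g(3, 0) = 3  (base case)

3


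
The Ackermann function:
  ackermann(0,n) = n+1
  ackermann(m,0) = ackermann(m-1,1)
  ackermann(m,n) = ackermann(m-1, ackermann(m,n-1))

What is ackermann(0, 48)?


ackermann(0, 48) = 49
Result: ackermann(0, 48) = 49

49


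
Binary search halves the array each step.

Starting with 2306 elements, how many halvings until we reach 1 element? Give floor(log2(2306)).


2306 / 2 = 1153
1153 / 2 = 576
576 / 2 = 288
288 / 2 = 144
144 / 2 = 72
72 / 2 = 36
36 / 2 = 18
18 / 2 = 9
9 / 2 = 4
4 / 2 = 2
2 / 2 = 1
Reached 1 after 11 halvings

11


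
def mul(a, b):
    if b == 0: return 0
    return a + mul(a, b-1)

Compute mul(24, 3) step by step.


mul(24, 3) = 24 + mul(24, 2)
mul(24, 2) = 24 + mul(24, 1)
mul(24, 1) = 24 + mul(24, 0)
mul(24, 0) = 0  (base case)
Total: 24 + 24 + 24 + 0 = 72

72


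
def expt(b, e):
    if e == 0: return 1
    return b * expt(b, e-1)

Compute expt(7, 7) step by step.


expt(7, 7)
= 7 * expt(7, 6)
= 7 * 7 * expt(7, 5)
= 7 * 7 * 7 * expt(7, 4)
= 7 * 7 * 7 * 7 * expt(7, 3)
= 7 * 7 * 7 * 7 * 7 * expt(7, 2)
= 7 * 7 * 7 * 7 * 7 * 7 * expt(7, 1)
= 7 * 7 * 7 * 7 * 7 * 7 * 7 * expt(7, 0)
= 7 * 7 * 7 * 7 * 7 * 7 * 7 * 1
= 823543

823543


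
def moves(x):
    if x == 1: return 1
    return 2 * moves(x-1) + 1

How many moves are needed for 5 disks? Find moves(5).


moves(5) = 2 * moves(4) + 1
moves(4) = 2 * moves(3) + 1
moves(3) = 2 * moves(2) + 1
moves(2) = 2 * moves(1) + 1
moves(1) = 1  (base case)
moves(2) = 2 * 1 + 1 = 3
moves(3) = 2 * 3 + 1 = 7
moves(4) = 2 * 7 + 1 = 15
moves(5) = 2 * 15 + 1 = 31

31


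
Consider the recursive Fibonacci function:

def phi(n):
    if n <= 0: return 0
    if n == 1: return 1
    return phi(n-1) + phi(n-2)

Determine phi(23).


Computing phi(23) bottom-up:
phi(0) = 0
phi(1) = 1
phi(2) = phi(1) + phi(0) = 1 + 0 = 1
phi(3) = phi(2) + phi(1) = 1 + 1 = 2
phi(4) = phi(3) + phi(2) = 2 + 1 = 3
phi(5) = phi(4) + phi(3) = 3 + 2 = 5
phi(6) = phi(5) + phi(4) = 5 + 3 = 8
phi(7) = phi(6) + phi(5) = 8 + 5 = 13
phi(8) = phi(7) + phi(6) = 13 + 8 = 21
phi(9) = phi(8) + phi(7) = 21 + 13 = 34
phi(10) = phi(9) + phi(8) = 34 + 21 = 55
phi(11) = phi(10) + phi(9) = 55 + 34 = 89
phi(12) = phi(11) + phi(10) = 89 + 55 = 144
phi(13) = phi(12) + phi(11) = 144 + 89 = 233
phi(14) = phi(13) + phi(12) = 233 + 144 = 377
phi(15) = phi(14) + phi(13) = 377 + 233 = 610
phi(16) = phi(15) + phi(14) = 610 + 377 = 987
phi(17) = phi(16) + phi(15) = 987 + 610 = 1597
phi(18) = phi(17) + phi(16) = 1597 + 987 = 2584
phi(19) = phi(18) + phi(17) = 2584 + 1597 = 4181
phi(20) = phi(19) + phi(18) = 4181 + 2584 = 6765
phi(21) = phi(20) + phi(19) = 6765 + 4181 = 10946
phi(22) = phi(21) + phi(20) = 10946 + 6765 = 17711
phi(23) = phi(22) + phi(21) = 17711 + 10946 = 28657

28657


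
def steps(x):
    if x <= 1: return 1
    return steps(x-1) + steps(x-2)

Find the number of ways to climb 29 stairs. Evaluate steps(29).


Building up from base cases:
steps(0) = 1
steps(1) = 1
steps(2) = steps(1) + steps(0) = 1 + 1 = 2
steps(3) = steps(2) + steps(1) = 2 + 1 = 3
steps(4) = steps(3) + steps(2) = 3 + 2 = 5
steps(5) = steps(4) + steps(3) = 5 + 3 = 8
steps(6) = steps(5) + steps(4) = 8 + 5 = 13
steps(7) = steps(6) + steps(5) = 13 + 8 = 21
steps(8) = steps(7) + steps(6) = 21 + 13 = 34
steps(9) = steps(8) + steps(7) = 34 + 21 = 55
steps(10) = steps(9) + steps(8) = 55 + 34 = 89
steps(11) = steps(10) + steps(9) = 89 + 55 = 144
steps(12) = steps(11) + steps(10) = 144 + 89 = 233
steps(13) = steps(12) + steps(11) = 233 + 144 = 377
steps(14) = steps(13) + steps(12) = 377 + 233 = 610
steps(15) = steps(14) + steps(13) = 610 + 377 = 987
steps(16) = steps(15) + steps(14) = 987 + 610 = 1597
steps(17) = steps(16) + steps(15) = 1597 + 987 = 2584
steps(18) = steps(17) + steps(16) = 2584 + 1597 = 4181
steps(19) = steps(18) + steps(17) = 4181 + 2584 = 6765
steps(20) = steps(19) + steps(18) = 6765 + 4181 = 10946
steps(21) = steps(20) + steps(19) = 10946 + 6765 = 17711
steps(22) = steps(21) + steps(20) = 17711 + 10946 = 28657
steps(23) = steps(22) + steps(21) = 28657 + 17711 = 46368
steps(24) = steps(23) + steps(22) = 46368 + 28657 = 75025
steps(25) = steps(24) + steps(23) = 75025 + 46368 = 121393
steps(26) = steps(25) + steps(24) = 121393 + 75025 = 196418
steps(27) = steps(26) + steps(25) = 196418 + 121393 = 317811
steps(28) = steps(27) + steps(26) = 317811 + 196418 = 514229
steps(29) = steps(28) + steps(27) = 514229 + 317811 = 832040

832040


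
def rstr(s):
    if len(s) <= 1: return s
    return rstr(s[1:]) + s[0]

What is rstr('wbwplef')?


rstr('wbwplef') = rstr('bwplef') + 'w'
rstr('bwplef') = rstr('wplef') + 'b'
rstr('wplef') = rstr('plef') + 'w'
rstr('plef') = rstr('lef') + 'p'
rstr('lef') = rstr('ef') + 'l'
rstr('ef') = rstr('f') + 'e'
rstr('f') = 'f'  (base case)
Concatenating: 'f' + 'e' + 'l' + 'p' + 'w' + 'b' + 'w' = 'felpwbw'

felpwbw


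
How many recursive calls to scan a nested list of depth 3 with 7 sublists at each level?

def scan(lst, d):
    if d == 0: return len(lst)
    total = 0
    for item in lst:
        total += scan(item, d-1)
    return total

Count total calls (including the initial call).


At depth 0 (root): 1 call
At depth 1: each of 1 parents calls scan on 7 children = 7 calls
At depth 2: each of 7 parents calls scan on 7 children = 49 calls
At depth 3: each of 49 parents calls scan on 7 children = 343 calls
Total: 1 + 7 + 49 + 343 = 400

400


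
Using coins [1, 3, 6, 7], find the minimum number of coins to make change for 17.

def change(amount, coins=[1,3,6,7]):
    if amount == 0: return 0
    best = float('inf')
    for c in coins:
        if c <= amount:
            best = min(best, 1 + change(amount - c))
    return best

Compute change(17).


Building up with DP:
change(0) = 0
change(1) = min(1+change(0)=1+0=1) = 1
change(2) = min(1+change(1)=1+1=2) = 2
change(3) = min(1+change(2)=1+2=3, 1+change(0)=1+0=1) = 1
change(4) = min(1+change(3)=1+1=2, 1+change(1)=1+1=2) = 2
change(5) = min(1+change(4)=1+2=3, 1+change(2)=1+2=3) = 3
change(6) = min(1+change(5)=1+3=4, 1+change(3)=1+1=2, 1+change(0)=1+0=1) = 1
change(7) = min(1+change(6)=1+1=2, 1+change(4)=1+2=3, 1+change(1)=1+1=2, 1+change(0)=1+0=1) = 1
change(8) = min(1+change(7)=1+1=2, 1+change(5)=1+3=4, 1+change(2)=1+2=3, 1+change(1)=1+1=2) = 2
change(9) = min(1+change(8)=1+2=3, 1+change(6)=1+1=2, 1+change(3)=1+1=2, 1+change(2)=1+2=3) = 2
change(10) = min(1+change(9)=1+2=3, 1+change(7)=1+1=2, 1+change(4)=1+2=3, 1+change(3)=1+1=2) = 2
change(11) = min(1+change(10)=1+2=3, 1+change(8)=1+2=3, 1+change(5)=1+3=4, 1+change(4)=1+2=3) = 3
change(12) = min(1+change(11)=1+3=4, 1+change(9)=1+2=3, 1+change(6)=1+1=2, 1+change(5)=1+3=4) = 2
change(13) = min(1+change(12)=1+2=3, 1+change(10)=1+2=3, 1+change(7)=1+1=2, 1+change(6)=1+1=2) = 2
change(14) = min(1+change(13)=1+2=3, 1+change(11)=1+3=4, 1+change(8)=1+2=3, 1+change(7)=1+1=2) = 2
change(15) = min(1+change(14)=1+2=3, 1+change(12)=1+2=3, 1+change(9)=1+2=3, 1+change(8)=1+2=3) = 3
change(16) = min(1+change(15)=1+3=4, 1+change(13)=1+2=3, 1+change(10)=1+2=3, 1+change(9)=1+2=3) = 3
change(17) = min(1+change(16)=1+3=4, 1+change(14)=1+2=3, 1+change(11)=1+3=4, 1+change(10)=1+2=3) = 3

3


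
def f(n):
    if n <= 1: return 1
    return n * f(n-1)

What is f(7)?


f(7)
= 7 * f(6)
= 7 * 6 * f(5)
= 7 * 6 * 5 * f(4)
= 7 * 6 * 5 * 4 * f(3)
= 7 * 6 * 5 * 4 * 3 * f(2)
= 7 * 6 * 5 * 4 * 3 * 2 * f(1)
= 7 * 6 * 5 * 4 * 3 * 2 * 1
= 5040

5040


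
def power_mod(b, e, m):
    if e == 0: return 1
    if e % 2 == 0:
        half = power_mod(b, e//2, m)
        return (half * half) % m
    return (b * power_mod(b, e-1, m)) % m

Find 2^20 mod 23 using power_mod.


power_mod(2, 20, 23): e is even, compute power_mod(2, 10, 23)
  power_mod(2, 10, 23): e is even, compute power_mod(2, 5, 23)
    power_mod(2, 5, 23): e is odd, compute power_mod(2, 4, 23)
      power_mod(2, 4, 23): e is even, compute power_mod(2, 2, 23)
        power_mod(2, 2, 23): e is even, compute power_mod(2, 1, 23)
          power_mod(2, 1, 23): e is odd, compute power_mod(2, 0, 23)
          power_mod(2, 0, 23) = 1
          (2 * 1) % 23 = 2
        half=2, (2*2) % 23 = 4
      half=4, (4*4) % 23 = 16
    (2 * 16) % 23 = 9
  half=9, (9*9) % 23 = 12
half=12, (12*12) % 23 = 6

6


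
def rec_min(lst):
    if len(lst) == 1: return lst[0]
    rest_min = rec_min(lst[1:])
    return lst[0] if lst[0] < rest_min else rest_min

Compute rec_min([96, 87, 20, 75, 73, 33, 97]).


rec_min([96, 87, 20, 75, 73, 33, 97]): compare 96 with rec_min([87, 20, 75, 73, 33, 97])
rec_min([87, 20, 75, 73, 33, 97]): compare 87 with rec_min([20, 75, 73, 33, 97])
rec_min([20, 75, 73, 33, 97]): compare 20 with rec_min([75, 73, 33, 97])
rec_min([75, 73, 33, 97]): compare 75 with rec_min([73, 33, 97])
rec_min([73, 33, 97]): compare 73 with rec_min([33, 97])
rec_min([33, 97]): compare 33 with rec_min([97])
rec_min([97]) = 97  (base case)
Compare 33 with 97 -> 33
Compare 73 with 33 -> 33
Compare 75 with 33 -> 33
Compare 20 with 33 -> 20
Compare 87 with 20 -> 20
Compare 96 with 20 -> 20

20


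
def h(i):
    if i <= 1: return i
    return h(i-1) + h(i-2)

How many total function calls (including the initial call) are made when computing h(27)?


Let C(n) = total calls for h(n)
C(0) = 1, C(1) = 1
C(2) = 1 + C(1) + C(0) = 1 + 1 + 1 = 3
C(3) = 1 + C(2) + C(1) = 1 + 3 + 1 = 5
C(4) = 1 + C(3) + C(2) = 1 + 5 + 3 = 9
C(5) = 1 + C(4) + C(3) = 1 + 9 + 5 = 15
C(6) = 1 + C(5) + C(4) = 1 + 15 + 9 = 25
C(7) = 1 + C(6) + C(5) = 1 + 25 + 15 = 41
C(8) = 1 + C(7) + C(6) = 1 + 41 + 25 = 67
C(9) = 1 + C(8) + C(7) = 1 + 67 + 41 = 109
C(10) = 1 + C(9) + C(8) = 1 + 109 + 67 = 177
C(11) = 1 + C(10) + C(9) = 1 + 177 + 109 = 287
C(12) = 1 + C(11) + C(10) = 1 + 287 + 177 = 465
C(13) = 1 + C(12) + C(11) = 1 + 465 + 287 = 753
C(14) = 1 + C(13) + C(12) = 1 + 753 + 465 = 1219
C(15) = 1 + C(14) + C(13) = 1 + 1219 + 753 = 1973
C(16) = 1 + C(15) + C(14) = 1 + 1973 + 1219 = 3193
C(17) = 1 + C(16) + C(15) = 1 + 3193 + 1973 = 5167
C(18) = 1 + C(17) + C(16) = 1 + 5167 + 3193 = 8361
C(19) = 1 + C(18) + C(17) = 1 + 8361 + 5167 = 13529
C(20) = 1 + C(19) + C(18) = 1 + 13529 + 8361 = 21891
C(21) = 1 + C(20) + C(19) = 1 + 21891 + 13529 = 35421
C(22) = 1 + C(21) + C(20) = 1 + 35421 + 21891 = 57313
C(23) = 1 + C(22) + C(21) = 1 + 57313 + 35421 = 92735
C(24) = 1 + C(23) + C(22) = 1 + 92735 + 57313 = 150049
C(25) = 1 + C(24) + C(23) = 1 + 150049 + 92735 = 242785
C(26) = 1 + C(25) + C(24) = 1 + 242785 + 150049 = 392835
C(27) = 1 + C(26) + C(25) = 1 + 392835 + 242785 = 635621

635621


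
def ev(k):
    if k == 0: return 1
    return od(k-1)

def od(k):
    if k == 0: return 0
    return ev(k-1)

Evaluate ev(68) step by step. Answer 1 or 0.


ev(68) = od(67)
od(67) = ev(66)
ev(66) = od(65)
od(65) = ev(64)
ev(64) = od(63)
od(63) = ev(62)
ev(62) = od(61)
od(61) = ev(60)
ev(60) = od(59)
od(59) = ev(58)
ev(58) = od(57)
od(57) = ev(56)
ev(56) = od(55)
od(55) = ev(54)
ev(54) = od(53)
od(53) = ev(52)
ev(52) = od(51)
od(51) = ev(50)
ev(50) = od(49)
od(49) = ev(48)
ev(48) = od(47)
od(47) = ev(46)
ev(46) = od(45)
od(45) = ev(44)
ev(44) = od(43)
od(43) = ev(42)
ev(42) = od(41)
od(41) = ev(40)
ev(40) = od(39)
od(39) = ev(38)
ev(38) = od(37)
od(37) = ev(36)
ev(36) = od(35)
od(35) = ev(34)
ev(34) = od(33)
od(33) = ev(32)
ev(32) = od(31)
od(31) = ev(30)
ev(30) = od(29)
od(29) = ev(28)
ev(28) = od(27)
od(27) = ev(26)
ev(26) = od(25)
od(25) = ev(24)
ev(24) = od(23)
od(23) = ev(22)
ev(22) = od(21)
od(21) = ev(20)
ev(20) = od(19)
od(19) = ev(18)
ev(18) = od(17)
od(17) = ev(16)
ev(16) = od(15)
od(15) = ev(14)
ev(14) = od(13)
od(13) = ev(12)
ev(12) = od(11)
od(11) = ev(10)
ev(10) = od(9)
od(9) = ev(8)
ev(8) = od(7)
od(7) = ev(6)
ev(6) = od(5)
od(5) = ev(4)
ev(4) = od(3)
od(3) = ev(2)
ev(2) = od(1)
od(1) = ev(0)
ev(0) = 1  (base case)
Result: 1

1


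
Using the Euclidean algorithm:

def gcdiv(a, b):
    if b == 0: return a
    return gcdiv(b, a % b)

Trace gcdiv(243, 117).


gcdiv(243, 117) = gcdiv(117, 9)
gcdiv(117, 9) = gcdiv(9, 0)
gcdiv(9, 0) = 9  (base case)

9


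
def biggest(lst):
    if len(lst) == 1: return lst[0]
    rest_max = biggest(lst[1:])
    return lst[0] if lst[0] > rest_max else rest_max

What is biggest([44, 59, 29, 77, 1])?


biggest([44, 59, 29, 77, 1]): compare 44 with biggest([59, 29, 77, 1])
biggest([59, 29, 77, 1]): compare 59 with biggest([29, 77, 1])
biggest([29, 77, 1]): compare 29 with biggest([77, 1])
biggest([77, 1]): compare 77 with biggest([1])
biggest([1]) = 1  (base case)
Compare 77 with 1 -> 77
Compare 29 with 77 -> 77
Compare 59 with 77 -> 77
Compare 44 with 77 -> 77

77


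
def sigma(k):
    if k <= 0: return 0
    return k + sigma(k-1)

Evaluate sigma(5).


sigma(5)
= 5 + 4 + 3 + 2 + 1 + sigma(0)
= 5 + 4 + 3 + 2 + 1 + 0
= 15

15


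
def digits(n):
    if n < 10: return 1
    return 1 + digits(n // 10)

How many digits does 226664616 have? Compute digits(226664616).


digits(226664616) = 1 + digits(22666461)
digits(22666461) = 1 + digits(2266646)
digits(2266646) = 1 + digits(226664)
digits(226664) = 1 + digits(22666)
digits(22666) = 1 + digits(2266)
digits(2266) = 1 + digits(226)
digits(226) = 1 + digits(22)
digits(22) = 1 + digits(2)
digits(2) = 1  (base case: 2 < 10)
Unwinding: 1 + 1 + 1 + 1 + 1 + 1 + 1 + 1 + 1 = 9

9


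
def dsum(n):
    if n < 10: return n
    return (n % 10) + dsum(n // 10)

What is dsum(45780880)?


dsum(45780880) = 0 + dsum(4578088)
dsum(4578088) = 8 + dsum(457808)
dsum(457808) = 8 + dsum(45780)
dsum(45780) = 0 + dsum(4578)
dsum(4578) = 8 + dsum(457)
dsum(457) = 7 + dsum(45)
dsum(45) = 5 + dsum(4)
dsum(4) = 4  (base case)
Total: 0 + 8 + 8 + 0 + 8 + 7 + 5 + 4 = 40

40


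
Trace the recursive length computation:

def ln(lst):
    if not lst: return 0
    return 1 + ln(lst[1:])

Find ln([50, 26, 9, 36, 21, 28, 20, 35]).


ln([50, 26, 9, 36, 21, 28, 20, 35]) = 1 + ln([26, 9, 36, 21, 28, 20, 35])
ln([26, 9, 36, 21, 28, 20, 35]) = 1 + ln([9, 36, 21, 28, 20, 35])
ln([9, 36, 21, 28, 20, 35]) = 1 + ln([36, 21, 28, 20, 35])
ln([36, 21, 28, 20, 35]) = 1 + ln([21, 28, 20, 35])
ln([21, 28, 20, 35]) = 1 + ln([28, 20, 35])
ln([28, 20, 35]) = 1 + ln([20, 35])
ln([20, 35]) = 1 + ln([35])
ln([35]) = 1 + ln([])
ln([]) = 0  (base case)
Unwinding: 1 + 1 + 1 + 1 + 1 + 1 + 1 + 1 + 0 = 8

8


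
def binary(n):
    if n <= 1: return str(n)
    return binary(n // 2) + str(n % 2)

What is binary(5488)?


binary(5488) = binary(2744) + '0'
binary(2744) = binary(1372) + '0'
binary(1372) = binary(686) + '0'
binary(686) = binary(343) + '0'
binary(343) = binary(171) + '1'
binary(171) = binary(85) + '1'
binary(85) = binary(42) + '1'
binary(42) = binary(21) + '0'
binary(21) = binary(10) + '1'
binary(10) = binary(5) + '0'
binary(5) = binary(2) + '1'
binary(2) = binary(1) + '0'
binary(1) = '1'  (base case)
Concatenating: '1' + '0' + '1' + '0' + '1' + '0' + '1' + '1' + '1' + '0' + '0' + '0' + '0' = '1010101110000'

1010101110000


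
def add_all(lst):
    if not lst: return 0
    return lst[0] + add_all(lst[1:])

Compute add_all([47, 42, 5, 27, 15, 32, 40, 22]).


add_all([47, 42, 5, 27, 15, 32, 40, 22]) = 47 + add_all([42, 5, 27, 15, 32, 40, 22])
add_all([42, 5, 27, 15, 32, 40, 22]) = 42 + add_all([5, 27, 15, 32, 40, 22])
add_all([5, 27, 15, 32, 40, 22]) = 5 + add_all([27, 15, 32, 40, 22])
add_all([27, 15, 32, 40, 22]) = 27 + add_all([15, 32, 40, 22])
add_all([15, 32, 40, 22]) = 15 + add_all([32, 40, 22])
add_all([32, 40, 22]) = 32 + add_all([40, 22])
add_all([40, 22]) = 40 + add_all([22])
add_all([22]) = 22 + add_all([])
add_all([]) = 0  (base case)
Total: 47 + 42 + 5 + 27 + 15 + 32 + 40 + 22 + 0 = 230

230


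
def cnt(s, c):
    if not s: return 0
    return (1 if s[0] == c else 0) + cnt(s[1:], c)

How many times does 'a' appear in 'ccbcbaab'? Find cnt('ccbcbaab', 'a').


s[0]='c' != 'a' -> 0
s[0]='c' != 'a' -> 0
s[0]='b' != 'a' -> 0
s[0]='c' != 'a' -> 0
s[0]='b' != 'a' -> 0
s[0]='a' == 'a' -> 1
s[0]='a' == 'a' -> 1
s[0]='b' != 'a' -> 0
Sum: 0 + 0 + 0 + 0 + 0 + 1 + 1 + 0 = 2

2


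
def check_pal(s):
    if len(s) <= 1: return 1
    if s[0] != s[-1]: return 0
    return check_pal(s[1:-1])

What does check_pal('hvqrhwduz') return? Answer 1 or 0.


check_pal('hvqrhwduz'): s[0]='h' != s[-1]='z' -> return 0
Result: 0 (not a palindrome)

0


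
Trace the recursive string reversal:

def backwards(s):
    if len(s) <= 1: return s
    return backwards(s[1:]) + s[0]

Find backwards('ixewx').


backwards('ixewx') = backwards('xewx') + 'i'
backwards('xewx') = backwards('ewx') + 'x'
backwards('ewx') = backwards('wx') + 'e'
backwards('wx') = backwards('x') + 'w'
backwards('x') = 'x'  (base case)
Concatenating: 'x' + 'w' + 'e' + 'x' + 'i' = 'xwexi'

xwexi


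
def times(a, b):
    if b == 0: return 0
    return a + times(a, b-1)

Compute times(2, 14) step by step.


times(2, 14) = 2 + times(2, 13)
times(2, 13) = 2 + times(2, 12)
times(2, 12) = 2 + times(2, 11)
times(2, 11) = 2 + times(2, 10)
times(2, 10) = 2 + times(2, 9)
times(2, 9) = 2 + times(2, 8)
times(2, 8) = 2 + times(2, 7)
times(2, 7) = 2 + times(2, 6)
times(2, 6) = 2 + times(2, 5)
times(2, 5) = 2 + times(2, 4)
times(2, 4) = 2 + times(2, 3)
times(2, 3) = 2 + times(2, 2)
times(2, 2) = 2 + times(2, 1)
times(2, 1) = 2 + times(2, 0)
times(2, 0) = 0  (base case)
Total: 2 + 2 + 2 + 2 + 2 + 2 + 2 + 2 + 2 + 2 + 2 + 2 + 2 + 2 + 0 = 28

28


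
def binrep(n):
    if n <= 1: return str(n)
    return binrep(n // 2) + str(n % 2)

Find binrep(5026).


binrep(5026) = binrep(2513) + '0'
binrep(2513) = binrep(1256) + '1'
binrep(1256) = binrep(628) + '0'
binrep(628) = binrep(314) + '0'
binrep(314) = binrep(157) + '0'
binrep(157) = binrep(78) + '1'
binrep(78) = binrep(39) + '0'
binrep(39) = binrep(19) + '1'
binrep(19) = binrep(9) + '1'
binrep(9) = binrep(4) + '1'
binrep(4) = binrep(2) + '0'
binrep(2) = binrep(1) + '0'
binrep(1) = '1'  (base case)
Concatenating: '1' + '0' + '0' + '1' + '1' + '1' + '0' + '1' + '0' + '0' + '0' + '1' + '0' = '1001110100010'

1001110100010


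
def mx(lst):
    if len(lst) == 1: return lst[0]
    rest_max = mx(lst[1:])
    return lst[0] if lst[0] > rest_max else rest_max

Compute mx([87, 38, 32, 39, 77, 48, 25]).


mx([87, 38, 32, 39, 77, 48, 25]): compare 87 with mx([38, 32, 39, 77, 48, 25])
mx([38, 32, 39, 77, 48, 25]): compare 38 with mx([32, 39, 77, 48, 25])
mx([32, 39, 77, 48, 25]): compare 32 with mx([39, 77, 48, 25])
mx([39, 77, 48, 25]): compare 39 with mx([77, 48, 25])
mx([77, 48, 25]): compare 77 with mx([48, 25])
mx([48, 25]): compare 48 with mx([25])
mx([25]) = 25  (base case)
Compare 48 with 25 -> 48
Compare 77 with 48 -> 77
Compare 39 with 77 -> 77
Compare 32 with 77 -> 77
Compare 38 with 77 -> 77
Compare 87 with 77 -> 87

87


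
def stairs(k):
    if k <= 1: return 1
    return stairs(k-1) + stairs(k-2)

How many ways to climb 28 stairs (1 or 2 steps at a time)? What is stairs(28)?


Building up from base cases:
stairs(0) = 1
stairs(1) = 1
stairs(2) = stairs(1) + stairs(0) = 1 + 1 = 2
stairs(3) = stairs(2) + stairs(1) = 2 + 1 = 3
stairs(4) = stairs(3) + stairs(2) = 3 + 2 = 5
stairs(5) = stairs(4) + stairs(3) = 5 + 3 = 8
stairs(6) = stairs(5) + stairs(4) = 8 + 5 = 13
stairs(7) = stairs(6) + stairs(5) = 13 + 8 = 21
stairs(8) = stairs(7) + stairs(6) = 21 + 13 = 34
stairs(9) = stairs(8) + stairs(7) = 34 + 21 = 55
stairs(10) = stairs(9) + stairs(8) = 55 + 34 = 89
stairs(11) = stairs(10) + stairs(9) = 89 + 55 = 144
stairs(12) = stairs(11) + stairs(10) = 144 + 89 = 233
stairs(13) = stairs(12) + stairs(11) = 233 + 144 = 377
stairs(14) = stairs(13) + stairs(12) = 377 + 233 = 610
stairs(15) = stairs(14) + stairs(13) = 610 + 377 = 987
stairs(16) = stairs(15) + stairs(14) = 987 + 610 = 1597
stairs(17) = stairs(16) + stairs(15) = 1597 + 987 = 2584
stairs(18) = stairs(17) + stairs(16) = 2584 + 1597 = 4181
stairs(19) = stairs(18) + stairs(17) = 4181 + 2584 = 6765
stairs(20) = stairs(19) + stairs(18) = 6765 + 4181 = 10946
stairs(21) = stairs(20) + stairs(19) = 10946 + 6765 = 17711
stairs(22) = stairs(21) + stairs(20) = 17711 + 10946 = 28657
stairs(23) = stairs(22) + stairs(21) = 28657 + 17711 = 46368
stairs(24) = stairs(23) + stairs(22) = 46368 + 28657 = 75025
stairs(25) = stairs(24) + stairs(23) = 75025 + 46368 = 121393
stairs(26) = stairs(25) + stairs(24) = 121393 + 75025 = 196418
stairs(27) = stairs(26) + stairs(25) = 196418 + 121393 = 317811
stairs(28) = stairs(27) + stairs(26) = 317811 + 196418 = 514229

514229


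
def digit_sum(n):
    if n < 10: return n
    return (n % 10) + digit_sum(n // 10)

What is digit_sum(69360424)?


digit_sum(69360424) = 4 + digit_sum(6936042)
digit_sum(6936042) = 2 + digit_sum(693604)
digit_sum(693604) = 4 + digit_sum(69360)
digit_sum(69360) = 0 + digit_sum(6936)
digit_sum(6936) = 6 + digit_sum(693)
digit_sum(693) = 3 + digit_sum(69)
digit_sum(69) = 9 + digit_sum(6)
digit_sum(6) = 6  (base case)
Total: 4 + 2 + 4 + 0 + 6 + 3 + 9 + 6 = 34

34


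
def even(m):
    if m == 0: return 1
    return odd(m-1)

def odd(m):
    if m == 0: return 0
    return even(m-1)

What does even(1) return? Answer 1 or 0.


even(1) = odd(0)
odd(0) = 0  (base case)
Result: 0

0


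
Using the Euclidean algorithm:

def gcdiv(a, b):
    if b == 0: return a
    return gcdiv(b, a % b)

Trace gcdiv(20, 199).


gcdiv(20, 199) = gcdiv(199, 20)
gcdiv(199, 20) = gcdiv(20, 19)
gcdiv(20, 19) = gcdiv(19, 1)
gcdiv(19, 1) = gcdiv(1, 0)
gcdiv(1, 0) = 1  (base case)

1


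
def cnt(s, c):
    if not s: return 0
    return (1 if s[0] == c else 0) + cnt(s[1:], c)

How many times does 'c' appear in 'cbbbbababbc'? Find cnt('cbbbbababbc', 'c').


s[0]='c' == 'c' -> 1
s[0]='b' != 'c' -> 0
s[0]='b' != 'c' -> 0
s[0]='b' != 'c' -> 0
s[0]='b' != 'c' -> 0
s[0]='a' != 'c' -> 0
s[0]='b' != 'c' -> 0
s[0]='a' != 'c' -> 0
s[0]='b' != 'c' -> 0
s[0]='b' != 'c' -> 0
s[0]='c' == 'c' -> 1
Sum: 1 + 0 + 0 + 0 + 0 + 0 + 0 + 0 + 0 + 0 + 1 = 2

2


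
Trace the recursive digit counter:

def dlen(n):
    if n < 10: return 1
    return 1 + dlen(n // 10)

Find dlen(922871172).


dlen(922871172) = 1 + dlen(92287117)
dlen(92287117) = 1 + dlen(9228711)
dlen(9228711) = 1 + dlen(922871)
dlen(922871) = 1 + dlen(92287)
dlen(92287) = 1 + dlen(9228)
dlen(9228) = 1 + dlen(922)
dlen(922) = 1 + dlen(92)
dlen(92) = 1 + dlen(9)
dlen(9) = 1  (base case: 9 < 10)
Unwinding: 1 + 1 + 1 + 1 + 1 + 1 + 1 + 1 + 1 = 9

9


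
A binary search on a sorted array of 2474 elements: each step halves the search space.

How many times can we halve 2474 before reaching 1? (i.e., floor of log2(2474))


2474 / 2 = 1237
1237 / 2 = 618
618 / 2 = 309
309 / 2 = 154
154 / 2 = 77
77 / 2 = 38
38 / 2 = 19
19 / 2 = 9
9 / 2 = 4
4 / 2 = 2
2 / 2 = 1
Reached 1 after 11 halvings

11


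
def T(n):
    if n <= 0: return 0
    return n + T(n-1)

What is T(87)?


T(87)
= 87 + 86 + 85 + 84 + 83 + 82 + 81 + 80 + 79 + 78 + 77 + 76 + 75 + 74 + 73 + 72 + 71 + 70 + 69 + 68 + 67 + 66 + 65 + 64 + 63 + 62 + 61 + 60 + 59 + 58 + 57 + 56 + 55 + 54 + 53 + 52 + 51 + 50 + 49 + 48 + 47 + 46 + 45 + 44 + 43 + 42 + 41 + 40 + 39 + 38 + 37 + 36 + 35 + 34 + 33 + 32 + 31 + 30 + 29 + 28 + 27 + 26 + 25 + 24 + 23 + 22 + 21 + 20 + 19 + 18 + 17 + 16 + 15 + 14 + 13 + 12 + 11 + 10 + 9 + 8 + 7 + 6 + 5 + 4 + 3 + 2 + 1 + T(0)
= 87 + 86 + 85 + 84 + 83 + 82 + 81 + 80 + 79 + 78 + 77 + 76 + 75 + 74 + 73 + 72 + 71 + 70 + 69 + 68 + 67 + 66 + 65 + 64 + 63 + 62 + 61 + 60 + 59 + 58 + 57 + 56 + 55 + 54 + 53 + 52 + 51 + 50 + 49 + 48 + 47 + 46 + 45 + 44 + 43 + 42 + 41 + 40 + 39 + 38 + 37 + 36 + 35 + 34 + 33 + 32 + 31 + 30 + 29 + 28 + 27 + 26 + 25 + 24 + 23 + 22 + 21 + 20 + 19 + 18 + 17 + 16 + 15 + 14 + 13 + 12 + 11 + 10 + 9 + 8 + 7 + 6 + 5 + 4 + 3 + 2 + 1 + 0
= 3828

3828


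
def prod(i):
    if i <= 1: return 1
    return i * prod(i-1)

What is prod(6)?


prod(6)
= 6 * prod(5)
= 6 * 5 * prod(4)
= 6 * 5 * 4 * prod(3)
= 6 * 5 * 4 * 3 * prod(2)
= 6 * 5 * 4 * 3 * 2 * prod(1)
= 6 * 5 * 4 * 3 * 2 * 1
= 720

720


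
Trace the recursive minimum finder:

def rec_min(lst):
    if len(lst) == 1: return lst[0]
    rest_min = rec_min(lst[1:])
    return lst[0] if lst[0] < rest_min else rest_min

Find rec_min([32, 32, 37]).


rec_min([32, 32, 37]): compare 32 with rec_min([32, 37])
rec_min([32, 37]): compare 32 with rec_min([37])
rec_min([37]) = 37  (base case)
Compare 32 with 37 -> 32
Compare 32 with 32 -> 32

32


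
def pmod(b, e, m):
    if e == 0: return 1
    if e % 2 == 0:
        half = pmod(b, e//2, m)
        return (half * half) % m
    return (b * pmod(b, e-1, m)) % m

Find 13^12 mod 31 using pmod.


pmod(13, 12, 31): e is even, compute pmod(13, 6, 31)
  pmod(13, 6, 31): e is even, compute pmod(13, 3, 31)
    pmod(13, 3, 31): e is odd, compute pmod(13, 2, 31)
      pmod(13, 2, 31): e is even, compute pmod(13, 1, 31)
        pmod(13, 1, 31): e is odd, compute pmod(13, 0, 31)
          pmod(13, 0, 31) = 1
        (13 * 1) % 31 = 13
      half=13, (13*13) % 31 = 14
    (13 * 14) % 31 = 27
  half=27, (27*27) % 31 = 16
half=16, (16*16) % 31 = 8

8


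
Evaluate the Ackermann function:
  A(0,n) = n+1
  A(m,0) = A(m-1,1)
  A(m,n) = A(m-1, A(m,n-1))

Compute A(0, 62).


A(0, 62) = 63
Result: A(0, 62) = 63

63


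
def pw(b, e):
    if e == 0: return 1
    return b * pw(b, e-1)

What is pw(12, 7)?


pw(12, 7)
= 12 * pw(12, 6)
= 12 * 12 * pw(12, 5)
= 12 * 12 * 12 * pw(12, 4)
= 12 * 12 * 12 * 12 * pw(12, 3)
= 12 * 12 * 12 * 12 * 12 * pw(12, 2)
= 12 * 12 * 12 * 12 * 12 * 12 * pw(12, 1)
= 12 * 12 * 12 * 12 * 12 * 12 * 12 * pw(12, 0)
= 12 * 12 * 12 * 12 * 12 * 12 * 12 * 1
= 35831808

35831808


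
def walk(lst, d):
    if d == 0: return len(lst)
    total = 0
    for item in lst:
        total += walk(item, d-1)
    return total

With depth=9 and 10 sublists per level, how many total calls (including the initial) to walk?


At depth 0 (root): 1 call
At depth 1: each of 1 parents calls walk on 10 children = 10 calls
At depth 2: each of 10 parents calls walk on 10 children = 100 calls
At depth 3: each of 100 parents calls walk on 10 children = 1000 calls
At depth 4: each of 1000 parents calls walk on 10 children = 10000 calls
At depth 5: each of 10000 parents calls walk on 10 children = 100000 calls
At depth 6: each of 100000 parents calls walk on 10 children = 1000000 calls
At depth 7: each of 1000000 parents calls walk on 10 children = 10000000 calls
At depth 8: each of 10000000 parents calls walk on 10 children = 100000000 calls
At depth 9: each of 100000000 parents calls walk on 10 children = 1000000000 calls
Total: 1 + 10 + 100 + 1000 + 10000 + 100000 + 1000000 + 10000000 + 100000000 + 1000000000 = 1111111111

1111111111


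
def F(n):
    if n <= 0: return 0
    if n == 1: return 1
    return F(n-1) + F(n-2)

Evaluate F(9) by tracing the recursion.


Computing F(9) bottom-up:
F(0) = 0
F(1) = 1
F(2) = F(1) + F(0) = 1 + 0 = 1
F(3) = F(2) + F(1) = 1 + 1 = 2
F(4) = F(3) + F(2) = 2 + 1 = 3
F(5) = F(4) + F(3) = 3 + 2 = 5
F(6) = F(5) + F(4) = 5 + 3 = 8
F(7) = F(6) + F(5) = 8 + 5 = 13
F(8) = F(7) + F(6) = 13 + 8 = 21
F(9) = F(8) + F(7) = 21 + 13 = 34

34


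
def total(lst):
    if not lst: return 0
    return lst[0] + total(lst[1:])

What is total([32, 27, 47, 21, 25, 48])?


total([32, 27, 47, 21, 25, 48]) = 32 + total([27, 47, 21, 25, 48])
total([27, 47, 21, 25, 48]) = 27 + total([47, 21, 25, 48])
total([47, 21, 25, 48]) = 47 + total([21, 25, 48])
total([21, 25, 48]) = 21 + total([25, 48])
total([25, 48]) = 25 + total([48])
total([48]) = 48 + total([])
total([]) = 0  (base case)
Total: 32 + 27 + 47 + 21 + 25 + 48 + 0 = 200

200


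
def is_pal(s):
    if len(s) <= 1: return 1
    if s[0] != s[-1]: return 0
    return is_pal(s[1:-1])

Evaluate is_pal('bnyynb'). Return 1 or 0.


is_pal('bnyynb'): s[0]='b' == s[-1]='b' -> check is_pal('nyyn')
is_pal('nyyn'): s[0]='n' == s[-1]='n' -> check is_pal('yy')
is_pal('yy'): s[0]='y' == s[-1]='y' -> check is_pal('')
is_pal(''): len <= 1 -> return 1  (base case)
Result: 1 (palindrome)

1


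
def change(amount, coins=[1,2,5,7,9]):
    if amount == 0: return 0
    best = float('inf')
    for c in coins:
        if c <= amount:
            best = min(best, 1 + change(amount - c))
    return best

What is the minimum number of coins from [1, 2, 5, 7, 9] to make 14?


Building up with DP:
change(0) = 0
change(1) = min(1+change(0)=1+0=1) = 1
change(2) = min(1+change(1)=1+1=2, 1+change(0)=1+0=1) = 1
change(3) = min(1+change(2)=1+1=2, 1+change(1)=1+1=2) = 2
change(4) = min(1+change(3)=1+2=3, 1+change(2)=1+1=2) = 2
change(5) = min(1+change(4)=1+2=3, 1+change(3)=1+2=3, 1+change(0)=1+0=1) = 1
change(6) = min(1+change(5)=1+1=2, 1+change(4)=1+2=3, 1+change(1)=1+1=2) = 2
change(7) = min(1+change(6)=1+2=3, 1+change(5)=1+1=2, 1+change(2)=1+1=2, 1+change(0)=1+0=1) = 1
change(8) = min(1+change(7)=1+1=2, 1+change(6)=1+2=3, 1+change(3)=1+2=3, 1+change(1)=1+1=2) = 2
change(9) = min(1+change(8)=1+2=3, 1+change(7)=1+1=2, 1+change(4)=1+2=3, 1+change(2)=1+1=2, 1+change(0)=1+0=1) = 1
change(10) = min(1+change(9)=1+1=2, 1+change(8)=1+2=3, 1+change(5)=1+1=2, 1+change(3)=1+2=3, 1+change(1)=1+1=2) = 2
change(11) = min(1+change(10)=1+2=3, 1+change(9)=1+1=2, 1+change(6)=1+2=3, 1+change(4)=1+2=3, 1+change(2)=1+1=2) = 2
change(12) = min(1+change(11)=1+2=3, 1+change(10)=1+2=3, 1+change(7)=1+1=2, 1+change(5)=1+1=2, 1+change(3)=1+2=3) = 2
change(13) = min(1+change(12)=1+2=3, 1+change(11)=1+2=3, 1+change(8)=1+2=3, 1+change(6)=1+2=3, 1+change(4)=1+2=3) = 3
change(14) = min(1+change(13)=1+3=4, 1+change(12)=1+2=3, 1+change(9)=1+1=2, 1+change(7)=1+1=2, 1+change(5)=1+1=2) = 2

2
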